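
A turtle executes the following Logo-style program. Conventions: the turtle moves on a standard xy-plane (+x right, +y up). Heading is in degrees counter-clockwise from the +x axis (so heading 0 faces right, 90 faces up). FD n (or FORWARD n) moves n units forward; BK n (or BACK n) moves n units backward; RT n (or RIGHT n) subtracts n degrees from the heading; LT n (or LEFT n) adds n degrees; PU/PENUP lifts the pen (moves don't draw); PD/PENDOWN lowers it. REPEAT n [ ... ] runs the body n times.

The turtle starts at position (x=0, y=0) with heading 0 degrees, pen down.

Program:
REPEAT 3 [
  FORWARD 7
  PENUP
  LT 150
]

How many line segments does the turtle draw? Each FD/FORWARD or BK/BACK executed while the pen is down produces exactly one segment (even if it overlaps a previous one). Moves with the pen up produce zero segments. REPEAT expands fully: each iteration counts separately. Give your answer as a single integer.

Executing turtle program step by step:
Start: pos=(0,0), heading=0, pen down
REPEAT 3 [
  -- iteration 1/3 --
  FD 7: (0,0) -> (7,0) [heading=0, draw]
  PU: pen up
  LT 150: heading 0 -> 150
  -- iteration 2/3 --
  FD 7: (7,0) -> (0.938,3.5) [heading=150, move]
  PU: pen up
  LT 150: heading 150 -> 300
  -- iteration 3/3 --
  FD 7: (0.938,3.5) -> (4.438,-2.562) [heading=300, move]
  PU: pen up
  LT 150: heading 300 -> 90
]
Final: pos=(4.438,-2.562), heading=90, 1 segment(s) drawn
Segments drawn: 1

Answer: 1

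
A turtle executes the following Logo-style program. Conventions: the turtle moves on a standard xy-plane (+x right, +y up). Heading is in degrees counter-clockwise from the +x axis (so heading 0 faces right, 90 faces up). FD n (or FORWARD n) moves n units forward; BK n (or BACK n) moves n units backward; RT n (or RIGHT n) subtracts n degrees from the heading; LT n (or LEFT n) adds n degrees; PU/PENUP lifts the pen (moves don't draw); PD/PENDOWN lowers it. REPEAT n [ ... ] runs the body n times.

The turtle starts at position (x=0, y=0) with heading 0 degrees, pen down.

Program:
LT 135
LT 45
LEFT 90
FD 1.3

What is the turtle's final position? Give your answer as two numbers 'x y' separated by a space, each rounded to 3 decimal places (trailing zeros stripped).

Answer: 0 -1.3

Derivation:
Executing turtle program step by step:
Start: pos=(0,0), heading=0, pen down
LT 135: heading 0 -> 135
LT 45: heading 135 -> 180
LT 90: heading 180 -> 270
FD 1.3: (0,0) -> (0,-1.3) [heading=270, draw]
Final: pos=(0,-1.3), heading=270, 1 segment(s) drawn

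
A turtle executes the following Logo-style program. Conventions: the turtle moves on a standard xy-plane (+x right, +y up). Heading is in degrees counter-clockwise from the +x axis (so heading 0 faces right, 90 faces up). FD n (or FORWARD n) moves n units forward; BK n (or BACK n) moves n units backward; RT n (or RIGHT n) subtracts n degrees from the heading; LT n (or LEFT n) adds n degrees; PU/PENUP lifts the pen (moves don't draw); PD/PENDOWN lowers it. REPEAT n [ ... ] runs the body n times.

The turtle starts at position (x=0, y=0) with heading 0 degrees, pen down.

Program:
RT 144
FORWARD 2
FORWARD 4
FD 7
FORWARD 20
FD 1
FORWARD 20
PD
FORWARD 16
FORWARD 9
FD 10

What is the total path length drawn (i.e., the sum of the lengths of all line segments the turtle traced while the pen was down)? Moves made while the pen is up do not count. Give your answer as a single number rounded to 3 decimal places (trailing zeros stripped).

Executing turtle program step by step:
Start: pos=(0,0), heading=0, pen down
RT 144: heading 0 -> 216
FD 2: (0,0) -> (-1.618,-1.176) [heading=216, draw]
FD 4: (-1.618,-1.176) -> (-4.854,-3.527) [heading=216, draw]
FD 7: (-4.854,-3.527) -> (-10.517,-7.641) [heading=216, draw]
FD 20: (-10.517,-7.641) -> (-26.698,-19.397) [heading=216, draw]
FD 1: (-26.698,-19.397) -> (-27.507,-19.985) [heading=216, draw]
FD 20: (-27.507,-19.985) -> (-43.687,-31.74) [heading=216, draw]
PD: pen down
FD 16: (-43.687,-31.74) -> (-56.631,-41.145) [heading=216, draw]
FD 9: (-56.631,-41.145) -> (-63.912,-46.435) [heading=216, draw]
FD 10: (-63.912,-46.435) -> (-72.003,-52.313) [heading=216, draw]
Final: pos=(-72.003,-52.313), heading=216, 9 segment(s) drawn

Segment lengths:
  seg 1: (0,0) -> (-1.618,-1.176), length = 2
  seg 2: (-1.618,-1.176) -> (-4.854,-3.527), length = 4
  seg 3: (-4.854,-3.527) -> (-10.517,-7.641), length = 7
  seg 4: (-10.517,-7.641) -> (-26.698,-19.397), length = 20
  seg 5: (-26.698,-19.397) -> (-27.507,-19.985), length = 1
  seg 6: (-27.507,-19.985) -> (-43.687,-31.74), length = 20
  seg 7: (-43.687,-31.74) -> (-56.631,-41.145), length = 16
  seg 8: (-56.631,-41.145) -> (-63.912,-46.435), length = 9
  seg 9: (-63.912,-46.435) -> (-72.003,-52.313), length = 10
Total = 89

Answer: 89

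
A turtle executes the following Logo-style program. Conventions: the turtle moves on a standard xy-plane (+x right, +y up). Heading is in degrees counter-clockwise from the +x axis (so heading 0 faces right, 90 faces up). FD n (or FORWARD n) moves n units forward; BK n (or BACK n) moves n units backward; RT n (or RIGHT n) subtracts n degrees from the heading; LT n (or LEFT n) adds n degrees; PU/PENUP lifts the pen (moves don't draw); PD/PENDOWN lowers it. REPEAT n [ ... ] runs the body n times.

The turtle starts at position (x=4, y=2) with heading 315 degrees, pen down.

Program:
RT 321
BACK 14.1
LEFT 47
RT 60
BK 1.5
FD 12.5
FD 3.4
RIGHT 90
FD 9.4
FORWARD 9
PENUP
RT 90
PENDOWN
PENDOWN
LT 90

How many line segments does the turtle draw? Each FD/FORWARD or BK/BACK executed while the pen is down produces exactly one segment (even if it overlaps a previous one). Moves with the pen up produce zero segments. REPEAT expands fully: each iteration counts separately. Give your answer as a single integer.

Executing turtle program step by step:
Start: pos=(4,2), heading=315, pen down
RT 321: heading 315 -> 354
BK 14.1: (4,2) -> (-10.023,3.474) [heading=354, draw]
LT 47: heading 354 -> 41
RT 60: heading 41 -> 341
BK 1.5: (-10.023,3.474) -> (-11.441,3.962) [heading=341, draw]
FD 12.5: (-11.441,3.962) -> (0.378,-0.107) [heading=341, draw]
FD 3.4: (0.378,-0.107) -> (3.593,-1.214) [heading=341, draw]
RT 90: heading 341 -> 251
FD 9.4: (3.593,-1.214) -> (0.532,-10.102) [heading=251, draw]
FD 9: (0.532,-10.102) -> (-2.398,-18.612) [heading=251, draw]
PU: pen up
RT 90: heading 251 -> 161
PD: pen down
PD: pen down
LT 90: heading 161 -> 251
Final: pos=(-2.398,-18.612), heading=251, 6 segment(s) drawn
Segments drawn: 6

Answer: 6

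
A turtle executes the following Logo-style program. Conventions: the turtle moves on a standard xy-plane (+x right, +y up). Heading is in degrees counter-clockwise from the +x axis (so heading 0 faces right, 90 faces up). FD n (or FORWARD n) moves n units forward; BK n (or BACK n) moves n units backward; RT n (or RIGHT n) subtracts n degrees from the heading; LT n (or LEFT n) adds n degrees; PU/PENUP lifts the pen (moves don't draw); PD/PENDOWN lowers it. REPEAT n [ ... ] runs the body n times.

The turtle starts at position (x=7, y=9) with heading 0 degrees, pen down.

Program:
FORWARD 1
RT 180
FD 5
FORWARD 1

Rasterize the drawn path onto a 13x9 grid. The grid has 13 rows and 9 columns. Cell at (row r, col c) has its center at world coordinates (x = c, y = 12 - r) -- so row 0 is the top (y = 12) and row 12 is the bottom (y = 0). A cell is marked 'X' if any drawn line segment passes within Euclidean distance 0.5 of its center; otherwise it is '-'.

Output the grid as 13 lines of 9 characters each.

Segment 0: (7,9) -> (8,9)
Segment 1: (8,9) -> (3,9)
Segment 2: (3,9) -> (2,9)

Answer: ---------
---------
---------
--XXXXXXX
---------
---------
---------
---------
---------
---------
---------
---------
---------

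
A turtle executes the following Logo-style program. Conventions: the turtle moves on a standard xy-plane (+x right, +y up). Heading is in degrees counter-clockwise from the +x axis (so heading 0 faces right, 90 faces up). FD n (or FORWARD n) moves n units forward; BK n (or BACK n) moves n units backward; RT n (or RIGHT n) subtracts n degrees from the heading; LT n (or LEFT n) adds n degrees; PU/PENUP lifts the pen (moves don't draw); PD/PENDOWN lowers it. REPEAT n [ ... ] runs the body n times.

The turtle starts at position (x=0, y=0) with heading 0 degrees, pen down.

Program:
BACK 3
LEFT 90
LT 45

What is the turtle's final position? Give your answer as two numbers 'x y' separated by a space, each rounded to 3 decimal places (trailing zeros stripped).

Executing turtle program step by step:
Start: pos=(0,0), heading=0, pen down
BK 3: (0,0) -> (-3,0) [heading=0, draw]
LT 90: heading 0 -> 90
LT 45: heading 90 -> 135
Final: pos=(-3,0), heading=135, 1 segment(s) drawn

Answer: -3 0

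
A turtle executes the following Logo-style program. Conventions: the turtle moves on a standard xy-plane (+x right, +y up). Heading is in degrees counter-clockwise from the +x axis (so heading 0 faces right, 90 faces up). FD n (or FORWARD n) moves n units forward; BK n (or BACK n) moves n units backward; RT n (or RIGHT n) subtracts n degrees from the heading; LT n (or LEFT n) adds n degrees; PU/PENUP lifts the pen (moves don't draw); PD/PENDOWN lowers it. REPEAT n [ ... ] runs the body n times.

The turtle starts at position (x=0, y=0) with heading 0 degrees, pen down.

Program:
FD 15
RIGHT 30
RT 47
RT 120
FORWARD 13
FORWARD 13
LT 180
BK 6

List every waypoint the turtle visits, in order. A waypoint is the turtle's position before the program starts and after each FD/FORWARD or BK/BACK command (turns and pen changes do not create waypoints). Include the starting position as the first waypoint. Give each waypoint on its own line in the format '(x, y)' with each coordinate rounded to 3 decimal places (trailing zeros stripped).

Answer: (0, 0)
(15, 0)
(2.568, 3.801)
(-9.864, 7.602)
(-15.602, 9.356)

Derivation:
Executing turtle program step by step:
Start: pos=(0,0), heading=0, pen down
FD 15: (0,0) -> (15,0) [heading=0, draw]
RT 30: heading 0 -> 330
RT 47: heading 330 -> 283
RT 120: heading 283 -> 163
FD 13: (15,0) -> (2.568,3.801) [heading=163, draw]
FD 13: (2.568,3.801) -> (-9.864,7.602) [heading=163, draw]
LT 180: heading 163 -> 343
BK 6: (-9.864,7.602) -> (-15.602,9.356) [heading=343, draw]
Final: pos=(-15.602,9.356), heading=343, 4 segment(s) drawn
Waypoints (5 total):
(0, 0)
(15, 0)
(2.568, 3.801)
(-9.864, 7.602)
(-15.602, 9.356)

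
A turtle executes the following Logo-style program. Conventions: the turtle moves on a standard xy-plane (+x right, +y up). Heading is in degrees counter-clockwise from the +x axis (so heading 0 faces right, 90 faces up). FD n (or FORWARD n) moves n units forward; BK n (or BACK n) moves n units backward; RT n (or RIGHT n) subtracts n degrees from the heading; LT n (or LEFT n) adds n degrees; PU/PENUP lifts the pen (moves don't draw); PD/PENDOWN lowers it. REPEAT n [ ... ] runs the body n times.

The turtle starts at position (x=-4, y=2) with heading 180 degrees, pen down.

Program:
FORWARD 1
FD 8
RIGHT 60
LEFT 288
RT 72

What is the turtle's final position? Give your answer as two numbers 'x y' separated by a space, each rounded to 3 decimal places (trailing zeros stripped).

Executing turtle program step by step:
Start: pos=(-4,2), heading=180, pen down
FD 1: (-4,2) -> (-5,2) [heading=180, draw]
FD 8: (-5,2) -> (-13,2) [heading=180, draw]
RT 60: heading 180 -> 120
LT 288: heading 120 -> 48
RT 72: heading 48 -> 336
Final: pos=(-13,2), heading=336, 2 segment(s) drawn

Answer: -13 2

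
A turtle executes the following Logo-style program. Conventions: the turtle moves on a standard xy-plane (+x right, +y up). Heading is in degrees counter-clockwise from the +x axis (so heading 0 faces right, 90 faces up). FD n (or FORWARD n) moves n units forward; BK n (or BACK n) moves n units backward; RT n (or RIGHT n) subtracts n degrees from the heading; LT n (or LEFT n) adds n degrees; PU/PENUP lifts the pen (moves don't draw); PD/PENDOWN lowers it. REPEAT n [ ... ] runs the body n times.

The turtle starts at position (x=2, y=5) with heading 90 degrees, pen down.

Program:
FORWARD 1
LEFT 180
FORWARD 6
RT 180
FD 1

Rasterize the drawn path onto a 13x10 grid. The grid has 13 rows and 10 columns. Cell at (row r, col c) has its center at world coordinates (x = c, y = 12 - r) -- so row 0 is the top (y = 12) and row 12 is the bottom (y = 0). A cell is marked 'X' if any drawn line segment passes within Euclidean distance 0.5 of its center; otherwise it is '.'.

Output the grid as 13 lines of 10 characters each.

Segment 0: (2,5) -> (2,6)
Segment 1: (2,6) -> (2,0)
Segment 2: (2,0) -> (2,1)

Answer: ..........
..........
..........
..........
..........
..........
..X.......
..X.......
..X.......
..X.......
..X.......
..X.......
..X.......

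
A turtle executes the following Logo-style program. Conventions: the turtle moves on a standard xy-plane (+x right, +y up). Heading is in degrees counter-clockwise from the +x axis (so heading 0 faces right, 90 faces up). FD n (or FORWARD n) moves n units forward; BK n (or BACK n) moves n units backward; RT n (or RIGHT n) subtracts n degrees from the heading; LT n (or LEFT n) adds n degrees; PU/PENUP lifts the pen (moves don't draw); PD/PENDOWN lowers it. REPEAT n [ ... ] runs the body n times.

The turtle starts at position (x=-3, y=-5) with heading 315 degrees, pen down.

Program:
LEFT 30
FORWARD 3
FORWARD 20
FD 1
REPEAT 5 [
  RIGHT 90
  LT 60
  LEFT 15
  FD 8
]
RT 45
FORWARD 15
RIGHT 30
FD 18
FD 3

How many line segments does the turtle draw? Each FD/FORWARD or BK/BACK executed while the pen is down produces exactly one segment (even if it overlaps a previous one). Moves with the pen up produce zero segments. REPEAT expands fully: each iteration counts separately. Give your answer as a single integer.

Executing turtle program step by step:
Start: pos=(-3,-5), heading=315, pen down
LT 30: heading 315 -> 345
FD 3: (-3,-5) -> (-0.102,-5.776) [heading=345, draw]
FD 20: (-0.102,-5.776) -> (19.216,-10.953) [heading=345, draw]
FD 1: (19.216,-10.953) -> (20.182,-11.212) [heading=345, draw]
REPEAT 5 [
  -- iteration 1/5 --
  RT 90: heading 345 -> 255
  LT 60: heading 255 -> 315
  LT 15: heading 315 -> 330
  FD 8: (20.182,-11.212) -> (27.11,-15.212) [heading=330, draw]
  -- iteration 2/5 --
  RT 90: heading 330 -> 240
  LT 60: heading 240 -> 300
  LT 15: heading 300 -> 315
  FD 8: (27.11,-15.212) -> (32.767,-20.869) [heading=315, draw]
  -- iteration 3/5 --
  RT 90: heading 315 -> 225
  LT 60: heading 225 -> 285
  LT 15: heading 285 -> 300
  FD 8: (32.767,-20.869) -> (36.767,-27.797) [heading=300, draw]
  -- iteration 4/5 --
  RT 90: heading 300 -> 210
  LT 60: heading 210 -> 270
  LT 15: heading 270 -> 285
  FD 8: (36.767,-27.797) -> (38.838,-35.524) [heading=285, draw]
  -- iteration 5/5 --
  RT 90: heading 285 -> 195
  LT 60: heading 195 -> 255
  LT 15: heading 255 -> 270
  FD 8: (38.838,-35.524) -> (38.838,-43.524) [heading=270, draw]
]
RT 45: heading 270 -> 225
FD 15: (38.838,-43.524) -> (28.231,-54.131) [heading=225, draw]
RT 30: heading 225 -> 195
FD 18: (28.231,-54.131) -> (10.845,-58.789) [heading=195, draw]
FD 3: (10.845,-58.789) -> (7.947,-59.566) [heading=195, draw]
Final: pos=(7.947,-59.566), heading=195, 11 segment(s) drawn
Segments drawn: 11

Answer: 11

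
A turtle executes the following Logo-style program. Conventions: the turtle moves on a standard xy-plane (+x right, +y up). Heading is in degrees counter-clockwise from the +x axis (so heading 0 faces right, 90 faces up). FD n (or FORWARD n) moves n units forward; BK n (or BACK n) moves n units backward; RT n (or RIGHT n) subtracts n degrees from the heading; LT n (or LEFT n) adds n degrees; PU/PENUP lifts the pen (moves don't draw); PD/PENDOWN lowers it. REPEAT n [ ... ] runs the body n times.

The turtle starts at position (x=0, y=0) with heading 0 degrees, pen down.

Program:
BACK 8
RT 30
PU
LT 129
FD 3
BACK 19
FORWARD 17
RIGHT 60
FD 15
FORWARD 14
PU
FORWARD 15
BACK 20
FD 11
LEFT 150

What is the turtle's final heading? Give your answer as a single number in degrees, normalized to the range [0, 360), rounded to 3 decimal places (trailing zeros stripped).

Executing turtle program step by step:
Start: pos=(0,0), heading=0, pen down
BK 8: (0,0) -> (-8,0) [heading=0, draw]
RT 30: heading 0 -> 330
PU: pen up
LT 129: heading 330 -> 99
FD 3: (-8,0) -> (-8.469,2.963) [heading=99, move]
BK 19: (-8.469,2.963) -> (-5.497,-15.803) [heading=99, move]
FD 17: (-5.497,-15.803) -> (-8.156,0.988) [heading=99, move]
RT 60: heading 99 -> 39
FD 15: (-8.156,0.988) -> (3.501,10.427) [heading=39, move]
FD 14: (3.501,10.427) -> (14.381,19.238) [heading=39, move]
PU: pen up
FD 15: (14.381,19.238) -> (26.038,28.678) [heading=39, move]
BK 20: (26.038,28.678) -> (10.495,16.091) [heading=39, move]
FD 11: (10.495,16.091) -> (19.044,23.014) [heading=39, move]
LT 150: heading 39 -> 189
Final: pos=(19.044,23.014), heading=189, 1 segment(s) drawn

Answer: 189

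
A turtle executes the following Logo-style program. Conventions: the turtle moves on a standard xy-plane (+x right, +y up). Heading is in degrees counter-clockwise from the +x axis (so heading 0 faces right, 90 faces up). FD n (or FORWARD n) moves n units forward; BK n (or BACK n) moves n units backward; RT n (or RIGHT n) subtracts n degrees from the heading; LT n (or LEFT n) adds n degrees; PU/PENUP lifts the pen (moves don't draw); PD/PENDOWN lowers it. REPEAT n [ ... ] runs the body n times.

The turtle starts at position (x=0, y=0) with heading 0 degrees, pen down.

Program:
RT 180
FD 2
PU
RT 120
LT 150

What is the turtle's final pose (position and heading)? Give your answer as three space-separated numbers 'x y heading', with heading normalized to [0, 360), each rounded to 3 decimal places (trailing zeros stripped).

Executing turtle program step by step:
Start: pos=(0,0), heading=0, pen down
RT 180: heading 0 -> 180
FD 2: (0,0) -> (-2,0) [heading=180, draw]
PU: pen up
RT 120: heading 180 -> 60
LT 150: heading 60 -> 210
Final: pos=(-2,0), heading=210, 1 segment(s) drawn

Answer: -2 0 210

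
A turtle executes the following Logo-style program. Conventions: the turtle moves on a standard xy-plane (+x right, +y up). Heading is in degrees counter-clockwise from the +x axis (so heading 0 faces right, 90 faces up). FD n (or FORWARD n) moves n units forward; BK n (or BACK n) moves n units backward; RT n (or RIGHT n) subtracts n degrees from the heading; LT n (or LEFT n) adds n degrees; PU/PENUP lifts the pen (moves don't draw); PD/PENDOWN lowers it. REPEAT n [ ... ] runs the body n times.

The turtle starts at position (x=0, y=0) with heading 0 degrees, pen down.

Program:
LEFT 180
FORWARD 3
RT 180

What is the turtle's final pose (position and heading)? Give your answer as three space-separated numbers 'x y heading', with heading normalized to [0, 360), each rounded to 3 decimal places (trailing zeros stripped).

Executing turtle program step by step:
Start: pos=(0,0), heading=0, pen down
LT 180: heading 0 -> 180
FD 3: (0,0) -> (-3,0) [heading=180, draw]
RT 180: heading 180 -> 0
Final: pos=(-3,0), heading=0, 1 segment(s) drawn

Answer: -3 0 0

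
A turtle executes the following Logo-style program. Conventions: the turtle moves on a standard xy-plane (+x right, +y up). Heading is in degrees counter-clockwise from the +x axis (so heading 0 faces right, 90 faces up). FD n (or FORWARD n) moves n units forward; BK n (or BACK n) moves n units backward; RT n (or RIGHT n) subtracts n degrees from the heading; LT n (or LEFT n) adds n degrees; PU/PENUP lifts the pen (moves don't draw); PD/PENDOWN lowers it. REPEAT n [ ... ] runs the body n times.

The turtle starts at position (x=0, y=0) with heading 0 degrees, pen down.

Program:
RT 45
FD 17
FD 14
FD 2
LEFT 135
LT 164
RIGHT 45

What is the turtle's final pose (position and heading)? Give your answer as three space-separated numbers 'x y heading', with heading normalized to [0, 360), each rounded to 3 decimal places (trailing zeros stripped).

Executing turtle program step by step:
Start: pos=(0,0), heading=0, pen down
RT 45: heading 0 -> 315
FD 17: (0,0) -> (12.021,-12.021) [heading=315, draw]
FD 14: (12.021,-12.021) -> (21.92,-21.92) [heading=315, draw]
FD 2: (21.92,-21.92) -> (23.335,-23.335) [heading=315, draw]
LT 135: heading 315 -> 90
LT 164: heading 90 -> 254
RT 45: heading 254 -> 209
Final: pos=(23.335,-23.335), heading=209, 3 segment(s) drawn

Answer: 23.335 -23.335 209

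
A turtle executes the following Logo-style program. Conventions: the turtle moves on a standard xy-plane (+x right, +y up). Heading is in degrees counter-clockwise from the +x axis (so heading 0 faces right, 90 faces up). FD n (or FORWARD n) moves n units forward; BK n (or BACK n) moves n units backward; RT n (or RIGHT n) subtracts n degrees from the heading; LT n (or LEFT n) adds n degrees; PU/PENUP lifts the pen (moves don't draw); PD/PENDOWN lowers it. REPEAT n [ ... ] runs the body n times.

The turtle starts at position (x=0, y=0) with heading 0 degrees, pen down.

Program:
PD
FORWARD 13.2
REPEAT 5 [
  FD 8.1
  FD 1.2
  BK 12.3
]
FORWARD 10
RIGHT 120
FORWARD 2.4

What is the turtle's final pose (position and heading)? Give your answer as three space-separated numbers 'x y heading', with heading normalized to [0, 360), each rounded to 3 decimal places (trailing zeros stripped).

Answer: 7 -2.078 240

Derivation:
Executing turtle program step by step:
Start: pos=(0,0), heading=0, pen down
PD: pen down
FD 13.2: (0,0) -> (13.2,0) [heading=0, draw]
REPEAT 5 [
  -- iteration 1/5 --
  FD 8.1: (13.2,0) -> (21.3,0) [heading=0, draw]
  FD 1.2: (21.3,0) -> (22.5,0) [heading=0, draw]
  BK 12.3: (22.5,0) -> (10.2,0) [heading=0, draw]
  -- iteration 2/5 --
  FD 8.1: (10.2,0) -> (18.3,0) [heading=0, draw]
  FD 1.2: (18.3,0) -> (19.5,0) [heading=0, draw]
  BK 12.3: (19.5,0) -> (7.2,0) [heading=0, draw]
  -- iteration 3/5 --
  FD 8.1: (7.2,0) -> (15.3,0) [heading=0, draw]
  FD 1.2: (15.3,0) -> (16.5,0) [heading=0, draw]
  BK 12.3: (16.5,0) -> (4.2,0) [heading=0, draw]
  -- iteration 4/5 --
  FD 8.1: (4.2,0) -> (12.3,0) [heading=0, draw]
  FD 1.2: (12.3,0) -> (13.5,0) [heading=0, draw]
  BK 12.3: (13.5,0) -> (1.2,0) [heading=0, draw]
  -- iteration 5/5 --
  FD 8.1: (1.2,0) -> (9.3,0) [heading=0, draw]
  FD 1.2: (9.3,0) -> (10.5,0) [heading=0, draw]
  BK 12.3: (10.5,0) -> (-1.8,0) [heading=0, draw]
]
FD 10: (-1.8,0) -> (8.2,0) [heading=0, draw]
RT 120: heading 0 -> 240
FD 2.4: (8.2,0) -> (7,-2.078) [heading=240, draw]
Final: pos=(7,-2.078), heading=240, 18 segment(s) drawn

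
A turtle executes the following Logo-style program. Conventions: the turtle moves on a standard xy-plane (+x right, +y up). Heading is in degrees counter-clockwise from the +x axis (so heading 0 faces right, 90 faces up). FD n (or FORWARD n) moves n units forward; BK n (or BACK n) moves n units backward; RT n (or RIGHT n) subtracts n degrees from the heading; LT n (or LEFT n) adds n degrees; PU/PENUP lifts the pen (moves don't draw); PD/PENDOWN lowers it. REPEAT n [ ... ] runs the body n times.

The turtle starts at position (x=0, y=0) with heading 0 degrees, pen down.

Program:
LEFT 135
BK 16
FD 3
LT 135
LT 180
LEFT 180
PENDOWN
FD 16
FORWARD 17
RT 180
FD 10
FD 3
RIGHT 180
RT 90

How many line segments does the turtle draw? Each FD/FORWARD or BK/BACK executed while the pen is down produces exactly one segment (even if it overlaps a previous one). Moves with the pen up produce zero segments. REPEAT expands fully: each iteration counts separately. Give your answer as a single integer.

Answer: 6

Derivation:
Executing turtle program step by step:
Start: pos=(0,0), heading=0, pen down
LT 135: heading 0 -> 135
BK 16: (0,0) -> (11.314,-11.314) [heading=135, draw]
FD 3: (11.314,-11.314) -> (9.192,-9.192) [heading=135, draw]
LT 135: heading 135 -> 270
LT 180: heading 270 -> 90
LT 180: heading 90 -> 270
PD: pen down
FD 16: (9.192,-9.192) -> (9.192,-25.192) [heading=270, draw]
FD 17: (9.192,-25.192) -> (9.192,-42.192) [heading=270, draw]
RT 180: heading 270 -> 90
FD 10: (9.192,-42.192) -> (9.192,-32.192) [heading=90, draw]
FD 3: (9.192,-32.192) -> (9.192,-29.192) [heading=90, draw]
RT 180: heading 90 -> 270
RT 90: heading 270 -> 180
Final: pos=(9.192,-29.192), heading=180, 6 segment(s) drawn
Segments drawn: 6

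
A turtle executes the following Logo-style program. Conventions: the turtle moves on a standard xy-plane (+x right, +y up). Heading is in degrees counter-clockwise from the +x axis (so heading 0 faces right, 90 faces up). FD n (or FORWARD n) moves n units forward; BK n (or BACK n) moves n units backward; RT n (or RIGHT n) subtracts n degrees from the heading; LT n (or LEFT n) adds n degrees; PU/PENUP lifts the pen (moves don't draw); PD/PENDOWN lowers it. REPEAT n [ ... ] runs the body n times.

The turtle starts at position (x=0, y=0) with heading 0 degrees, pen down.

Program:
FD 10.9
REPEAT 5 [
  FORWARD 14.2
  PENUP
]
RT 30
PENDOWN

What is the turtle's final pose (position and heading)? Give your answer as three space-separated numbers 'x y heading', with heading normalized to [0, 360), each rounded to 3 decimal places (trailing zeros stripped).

Executing turtle program step by step:
Start: pos=(0,0), heading=0, pen down
FD 10.9: (0,0) -> (10.9,0) [heading=0, draw]
REPEAT 5 [
  -- iteration 1/5 --
  FD 14.2: (10.9,0) -> (25.1,0) [heading=0, draw]
  PU: pen up
  -- iteration 2/5 --
  FD 14.2: (25.1,0) -> (39.3,0) [heading=0, move]
  PU: pen up
  -- iteration 3/5 --
  FD 14.2: (39.3,0) -> (53.5,0) [heading=0, move]
  PU: pen up
  -- iteration 4/5 --
  FD 14.2: (53.5,0) -> (67.7,0) [heading=0, move]
  PU: pen up
  -- iteration 5/5 --
  FD 14.2: (67.7,0) -> (81.9,0) [heading=0, move]
  PU: pen up
]
RT 30: heading 0 -> 330
PD: pen down
Final: pos=(81.9,0), heading=330, 2 segment(s) drawn

Answer: 81.9 0 330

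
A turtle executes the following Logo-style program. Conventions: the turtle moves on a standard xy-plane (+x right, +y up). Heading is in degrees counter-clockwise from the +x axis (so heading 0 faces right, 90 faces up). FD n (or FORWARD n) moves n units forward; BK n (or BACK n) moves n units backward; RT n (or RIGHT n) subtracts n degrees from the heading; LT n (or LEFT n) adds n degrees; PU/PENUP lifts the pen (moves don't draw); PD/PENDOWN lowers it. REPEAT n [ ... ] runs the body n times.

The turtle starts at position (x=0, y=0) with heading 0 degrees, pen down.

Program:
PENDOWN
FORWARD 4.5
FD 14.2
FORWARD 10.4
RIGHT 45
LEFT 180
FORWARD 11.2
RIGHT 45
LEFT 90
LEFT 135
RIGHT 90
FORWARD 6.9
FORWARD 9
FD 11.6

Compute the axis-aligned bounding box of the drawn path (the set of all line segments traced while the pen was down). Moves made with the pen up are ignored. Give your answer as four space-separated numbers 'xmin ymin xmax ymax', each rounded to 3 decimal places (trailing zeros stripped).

Executing turtle program step by step:
Start: pos=(0,0), heading=0, pen down
PD: pen down
FD 4.5: (0,0) -> (4.5,0) [heading=0, draw]
FD 14.2: (4.5,0) -> (18.7,0) [heading=0, draw]
FD 10.4: (18.7,0) -> (29.1,0) [heading=0, draw]
RT 45: heading 0 -> 315
LT 180: heading 315 -> 135
FD 11.2: (29.1,0) -> (21.18,7.92) [heading=135, draw]
RT 45: heading 135 -> 90
LT 90: heading 90 -> 180
LT 135: heading 180 -> 315
RT 90: heading 315 -> 225
FD 6.9: (21.18,7.92) -> (16.301,3.041) [heading=225, draw]
FD 9: (16.301,3.041) -> (9.937,-3.323) [heading=225, draw]
FD 11.6: (9.937,-3.323) -> (1.735,-11.526) [heading=225, draw]
Final: pos=(1.735,-11.526), heading=225, 7 segment(s) drawn

Segment endpoints: x in {0, 1.735, 4.5, 9.937, 16.301, 18.7, 21.18, 29.1}, y in {-11.526, -3.323, 0, 3.041, 7.92}
xmin=0, ymin=-11.526, xmax=29.1, ymax=7.92

Answer: 0 -11.526 29.1 7.92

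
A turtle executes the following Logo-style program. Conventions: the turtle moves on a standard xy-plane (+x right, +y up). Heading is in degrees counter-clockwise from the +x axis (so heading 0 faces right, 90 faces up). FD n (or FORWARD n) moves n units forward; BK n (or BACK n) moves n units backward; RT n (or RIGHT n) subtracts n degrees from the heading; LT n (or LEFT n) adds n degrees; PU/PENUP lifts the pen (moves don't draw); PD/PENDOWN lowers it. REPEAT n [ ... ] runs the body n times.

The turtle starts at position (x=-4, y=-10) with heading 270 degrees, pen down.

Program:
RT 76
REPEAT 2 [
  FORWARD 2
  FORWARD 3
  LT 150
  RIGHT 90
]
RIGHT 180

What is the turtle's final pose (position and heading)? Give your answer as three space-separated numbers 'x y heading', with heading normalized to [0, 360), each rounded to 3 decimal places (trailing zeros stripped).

Executing turtle program step by step:
Start: pos=(-4,-10), heading=270, pen down
RT 76: heading 270 -> 194
REPEAT 2 [
  -- iteration 1/2 --
  FD 2: (-4,-10) -> (-5.941,-10.484) [heading=194, draw]
  FD 3: (-5.941,-10.484) -> (-8.851,-11.21) [heading=194, draw]
  LT 150: heading 194 -> 344
  RT 90: heading 344 -> 254
  -- iteration 2/2 --
  FD 2: (-8.851,-11.21) -> (-9.403,-13.132) [heading=254, draw]
  FD 3: (-9.403,-13.132) -> (-10.23,-16.016) [heading=254, draw]
  LT 150: heading 254 -> 44
  RT 90: heading 44 -> 314
]
RT 180: heading 314 -> 134
Final: pos=(-10.23,-16.016), heading=134, 4 segment(s) drawn

Answer: -10.23 -16.016 134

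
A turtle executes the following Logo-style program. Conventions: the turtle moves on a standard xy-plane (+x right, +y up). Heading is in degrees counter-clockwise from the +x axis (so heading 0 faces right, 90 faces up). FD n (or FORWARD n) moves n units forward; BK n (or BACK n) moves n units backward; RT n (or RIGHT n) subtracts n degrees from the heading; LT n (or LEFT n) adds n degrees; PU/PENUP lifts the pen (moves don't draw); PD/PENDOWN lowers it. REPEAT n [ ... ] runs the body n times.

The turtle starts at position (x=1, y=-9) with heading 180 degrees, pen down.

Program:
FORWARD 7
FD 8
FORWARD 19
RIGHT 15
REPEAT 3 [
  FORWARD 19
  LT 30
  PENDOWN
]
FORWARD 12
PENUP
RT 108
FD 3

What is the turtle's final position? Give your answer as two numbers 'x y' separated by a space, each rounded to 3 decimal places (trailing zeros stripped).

Answer: -88.762 -32.392

Derivation:
Executing turtle program step by step:
Start: pos=(1,-9), heading=180, pen down
FD 7: (1,-9) -> (-6,-9) [heading=180, draw]
FD 8: (-6,-9) -> (-14,-9) [heading=180, draw]
FD 19: (-14,-9) -> (-33,-9) [heading=180, draw]
RT 15: heading 180 -> 165
REPEAT 3 [
  -- iteration 1/3 --
  FD 19: (-33,-9) -> (-51.353,-4.082) [heading=165, draw]
  LT 30: heading 165 -> 195
  PD: pen down
  -- iteration 2/3 --
  FD 19: (-51.353,-4.082) -> (-69.705,-9) [heading=195, draw]
  LT 30: heading 195 -> 225
  PD: pen down
  -- iteration 3/3 --
  FD 19: (-69.705,-9) -> (-83.14,-22.435) [heading=225, draw]
  LT 30: heading 225 -> 255
  PD: pen down
]
FD 12: (-83.14,-22.435) -> (-86.246,-34.026) [heading=255, draw]
PU: pen up
RT 108: heading 255 -> 147
FD 3: (-86.246,-34.026) -> (-88.762,-32.392) [heading=147, move]
Final: pos=(-88.762,-32.392), heading=147, 7 segment(s) drawn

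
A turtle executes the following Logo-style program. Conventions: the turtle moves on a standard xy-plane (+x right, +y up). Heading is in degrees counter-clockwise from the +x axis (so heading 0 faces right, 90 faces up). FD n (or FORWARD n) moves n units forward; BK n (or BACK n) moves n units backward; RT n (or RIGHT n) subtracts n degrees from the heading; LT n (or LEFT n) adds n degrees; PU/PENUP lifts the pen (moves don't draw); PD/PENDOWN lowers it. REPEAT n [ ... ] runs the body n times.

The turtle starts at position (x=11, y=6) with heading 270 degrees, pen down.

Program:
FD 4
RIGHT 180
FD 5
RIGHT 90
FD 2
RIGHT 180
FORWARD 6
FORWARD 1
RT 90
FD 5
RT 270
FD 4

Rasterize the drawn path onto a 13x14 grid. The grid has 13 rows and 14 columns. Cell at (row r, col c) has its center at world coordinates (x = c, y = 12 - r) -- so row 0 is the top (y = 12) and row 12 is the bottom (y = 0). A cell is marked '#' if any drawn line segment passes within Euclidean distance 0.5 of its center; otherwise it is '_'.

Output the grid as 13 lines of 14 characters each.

Segment 0: (11,6) -> (11,2)
Segment 1: (11,2) -> (11,7)
Segment 2: (11,7) -> (13,7)
Segment 3: (13,7) -> (7,7)
Segment 4: (7,7) -> (6,7)
Segment 5: (6,7) -> (6,12)
Segment 6: (6,12) -> (2,12)

Answer: __#####_______
______#_______
______#_______
______#_______
______#_______
______########
___________#__
___________#__
___________#__
___________#__
___________#__
______________
______________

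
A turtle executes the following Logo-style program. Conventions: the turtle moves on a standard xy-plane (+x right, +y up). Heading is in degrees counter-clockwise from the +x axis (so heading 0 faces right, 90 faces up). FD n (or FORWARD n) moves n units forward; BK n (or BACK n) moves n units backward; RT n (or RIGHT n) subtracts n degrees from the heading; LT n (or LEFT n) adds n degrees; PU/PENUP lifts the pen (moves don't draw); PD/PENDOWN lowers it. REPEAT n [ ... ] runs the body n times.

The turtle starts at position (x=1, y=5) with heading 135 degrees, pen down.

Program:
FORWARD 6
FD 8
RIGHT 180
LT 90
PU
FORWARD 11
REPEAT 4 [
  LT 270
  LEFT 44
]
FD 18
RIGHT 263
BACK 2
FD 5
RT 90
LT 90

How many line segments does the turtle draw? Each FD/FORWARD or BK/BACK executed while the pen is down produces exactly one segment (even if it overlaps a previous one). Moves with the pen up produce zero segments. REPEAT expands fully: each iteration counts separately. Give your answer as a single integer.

Answer: 2

Derivation:
Executing turtle program step by step:
Start: pos=(1,5), heading=135, pen down
FD 6: (1,5) -> (-3.243,9.243) [heading=135, draw]
FD 8: (-3.243,9.243) -> (-8.899,14.899) [heading=135, draw]
RT 180: heading 135 -> 315
LT 90: heading 315 -> 45
PU: pen up
FD 11: (-8.899,14.899) -> (-1.121,22.678) [heading=45, move]
REPEAT 4 [
  -- iteration 1/4 --
  LT 270: heading 45 -> 315
  LT 44: heading 315 -> 359
  -- iteration 2/4 --
  LT 270: heading 359 -> 269
  LT 44: heading 269 -> 313
  -- iteration 3/4 --
  LT 270: heading 313 -> 223
  LT 44: heading 223 -> 267
  -- iteration 4/4 --
  LT 270: heading 267 -> 177
  LT 44: heading 177 -> 221
]
FD 18: (-1.121,22.678) -> (-14.706,10.869) [heading=221, move]
RT 263: heading 221 -> 318
BK 2: (-14.706,10.869) -> (-16.192,12.207) [heading=318, move]
FD 5: (-16.192,12.207) -> (-12.477,8.861) [heading=318, move]
RT 90: heading 318 -> 228
LT 90: heading 228 -> 318
Final: pos=(-12.477,8.861), heading=318, 2 segment(s) drawn
Segments drawn: 2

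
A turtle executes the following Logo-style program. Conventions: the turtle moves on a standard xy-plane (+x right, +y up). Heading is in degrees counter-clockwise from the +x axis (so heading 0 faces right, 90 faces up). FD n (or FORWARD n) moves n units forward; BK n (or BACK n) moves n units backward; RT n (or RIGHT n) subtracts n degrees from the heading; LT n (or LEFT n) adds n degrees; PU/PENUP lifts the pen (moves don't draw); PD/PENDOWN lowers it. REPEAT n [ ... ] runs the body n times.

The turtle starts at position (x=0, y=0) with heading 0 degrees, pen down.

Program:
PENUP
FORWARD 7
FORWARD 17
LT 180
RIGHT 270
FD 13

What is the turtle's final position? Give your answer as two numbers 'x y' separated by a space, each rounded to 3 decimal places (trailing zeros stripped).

Executing turtle program step by step:
Start: pos=(0,0), heading=0, pen down
PU: pen up
FD 7: (0,0) -> (7,0) [heading=0, move]
FD 17: (7,0) -> (24,0) [heading=0, move]
LT 180: heading 0 -> 180
RT 270: heading 180 -> 270
FD 13: (24,0) -> (24,-13) [heading=270, move]
Final: pos=(24,-13), heading=270, 0 segment(s) drawn

Answer: 24 -13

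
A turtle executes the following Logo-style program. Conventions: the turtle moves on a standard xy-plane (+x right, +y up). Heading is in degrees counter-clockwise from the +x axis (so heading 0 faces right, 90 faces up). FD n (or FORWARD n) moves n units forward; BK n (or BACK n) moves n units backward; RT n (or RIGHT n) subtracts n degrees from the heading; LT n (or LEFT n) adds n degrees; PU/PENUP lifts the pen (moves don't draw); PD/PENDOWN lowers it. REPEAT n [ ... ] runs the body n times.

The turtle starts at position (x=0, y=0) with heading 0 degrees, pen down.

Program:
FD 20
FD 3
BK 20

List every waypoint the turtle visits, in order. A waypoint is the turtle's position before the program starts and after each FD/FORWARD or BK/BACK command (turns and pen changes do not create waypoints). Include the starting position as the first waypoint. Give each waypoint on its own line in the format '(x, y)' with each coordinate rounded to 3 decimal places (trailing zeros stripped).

Answer: (0, 0)
(20, 0)
(23, 0)
(3, 0)

Derivation:
Executing turtle program step by step:
Start: pos=(0,0), heading=0, pen down
FD 20: (0,0) -> (20,0) [heading=0, draw]
FD 3: (20,0) -> (23,0) [heading=0, draw]
BK 20: (23,0) -> (3,0) [heading=0, draw]
Final: pos=(3,0), heading=0, 3 segment(s) drawn
Waypoints (4 total):
(0, 0)
(20, 0)
(23, 0)
(3, 0)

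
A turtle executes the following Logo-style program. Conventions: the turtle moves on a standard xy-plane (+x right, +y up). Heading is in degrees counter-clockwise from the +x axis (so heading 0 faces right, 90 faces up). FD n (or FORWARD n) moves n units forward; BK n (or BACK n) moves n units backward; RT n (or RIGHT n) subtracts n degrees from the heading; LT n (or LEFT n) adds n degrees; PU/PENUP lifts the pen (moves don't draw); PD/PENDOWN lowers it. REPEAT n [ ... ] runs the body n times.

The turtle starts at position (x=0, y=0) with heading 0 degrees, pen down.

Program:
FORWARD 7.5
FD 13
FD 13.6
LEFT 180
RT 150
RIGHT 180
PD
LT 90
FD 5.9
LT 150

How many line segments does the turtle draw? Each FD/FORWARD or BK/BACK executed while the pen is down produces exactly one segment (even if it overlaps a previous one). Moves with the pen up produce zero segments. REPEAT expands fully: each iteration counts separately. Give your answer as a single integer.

Executing turtle program step by step:
Start: pos=(0,0), heading=0, pen down
FD 7.5: (0,0) -> (7.5,0) [heading=0, draw]
FD 13: (7.5,0) -> (20.5,0) [heading=0, draw]
FD 13.6: (20.5,0) -> (34.1,0) [heading=0, draw]
LT 180: heading 0 -> 180
RT 150: heading 180 -> 30
RT 180: heading 30 -> 210
PD: pen down
LT 90: heading 210 -> 300
FD 5.9: (34.1,0) -> (37.05,-5.11) [heading=300, draw]
LT 150: heading 300 -> 90
Final: pos=(37.05,-5.11), heading=90, 4 segment(s) drawn
Segments drawn: 4

Answer: 4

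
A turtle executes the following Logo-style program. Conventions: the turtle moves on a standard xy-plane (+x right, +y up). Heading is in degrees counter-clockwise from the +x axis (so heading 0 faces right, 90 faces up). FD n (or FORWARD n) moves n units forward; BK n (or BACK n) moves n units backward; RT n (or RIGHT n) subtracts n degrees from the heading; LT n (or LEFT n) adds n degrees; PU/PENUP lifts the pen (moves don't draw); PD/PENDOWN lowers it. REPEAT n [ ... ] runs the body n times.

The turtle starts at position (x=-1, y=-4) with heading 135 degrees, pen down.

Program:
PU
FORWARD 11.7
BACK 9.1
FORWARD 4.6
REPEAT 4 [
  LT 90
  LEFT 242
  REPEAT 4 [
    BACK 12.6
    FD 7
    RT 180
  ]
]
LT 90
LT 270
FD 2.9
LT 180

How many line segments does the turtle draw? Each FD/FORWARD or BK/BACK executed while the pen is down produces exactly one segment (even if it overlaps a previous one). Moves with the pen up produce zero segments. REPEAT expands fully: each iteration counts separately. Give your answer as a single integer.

Answer: 0

Derivation:
Executing turtle program step by step:
Start: pos=(-1,-4), heading=135, pen down
PU: pen up
FD 11.7: (-1,-4) -> (-9.273,4.273) [heading=135, move]
BK 9.1: (-9.273,4.273) -> (-2.838,-2.162) [heading=135, move]
FD 4.6: (-2.838,-2.162) -> (-6.091,1.091) [heading=135, move]
REPEAT 4 [
  -- iteration 1/4 --
  LT 90: heading 135 -> 225
  LT 242: heading 225 -> 107
  REPEAT 4 [
    -- iteration 1/4 --
    BK 12.6: (-6.091,1.091) -> (-2.407,-10.958) [heading=107, move]
    FD 7: (-2.407,-10.958) -> (-4.454,-4.264) [heading=107, move]
    RT 180: heading 107 -> 287
    -- iteration 2/4 --
    BK 12.6: (-4.454,-4.264) -> (-8.138,7.785) [heading=287, move]
    FD 7: (-8.138,7.785) -> (-6.091,1.091) [heading=287, move]
    RT 180: heading 287 -> 107
    -- iteration 3/4 --
    BK 12.6: (-6.091,1.091) -> (-2.407,-10.958) [heading=107, move]
    FD 7: (-2.407,-10.958) -> (-4.454,-4.264) [heading=107, move]
    RT 180: heading 107 -> 287
    -- iteration 4/4 --
    BK 12.6: (-4.454,-4.264) -> (-8.138,7.785) [heading=287, move]
    FD 7: (-8.138,7.785) -> (-6.091,1.091) [heading=287, move]
    RT 180: heading 287 -> 107
  ]
  -- iteration 2/4 --
  LT 90: heading 107 -> 197
  LT 242: heading 197 -> 79
  REPEAT 4 [
    -- iteration 1/4 --
    BK 12.6: (-6.091,1.091) -> (-8.495,-11.277) [heading=79, move]
    FD 7: (-8.495,-11.277) -> (-7.16,-4.406) [heading=79, move]
    RT 180: heading 79 -> 259
    -- iteration 2/4 --
    BK 12.6: (-7.16,-4.406) -> (-4.756,7.963) [heading=259, move]
    FD 7: (-4.756,7.963) -> (-6.091,1.091) [heading=259, move]
    RT 180: heading 259 -> 79
    -- iteration 3/4 --
    BK 12.6: (-6.091,1.091) -> (-8.495,-11.277) [heading=79, move]
    FD 7: (-8.495,-11.277) -> (-7.16,-4.406) [heading=79, move]
    RT 180: heading 79 -> 259
    -- iteration 4/4 --
    BK 12.6: (-7.16,-4.406) -> (-4.756,7.963) [heading=259, move]
    FD 7: (-4.756,7.963) -> (-6.091,1.091) [heading=259, move]
    RT 180: heading 259 -> 79
  ]
  -- iteration 3/4 --
  LT 90: heading 79 -> 169
  LT 242: heading 169 -> 51
  REPEAT 4 [
    -- iteration 1/4 --
    BK 12.6: (-6.091,1.091) -> (-14.021,-8.701) [heading=51, move]
    FD 7: (-14.021,-8.701) -> (-9.615,-3.261) [heading=51, move]
    RT 180: heading 51 -> 231
    -- iteration 2/4 --
    BK 12.6: (-9.615,-3.261) -> (-1.686,6.531) [heading=231, move]
    FD 7: (-1.686,6.531) -> (-6.091,1.091) [heading=231, move]
    RT 180: heading 231 -> 51
    -- iteration 3/4 --
    BK 12.6: (-6.091,1.091) -> (-14.021,-8.701) [heading=51, move]
    FD 7: (-14.021,-8.701) -> (-9.615,-3.261) [heading=51, move]
    RT 180: heading 51 -> 231
    -- iteration 4/4 --
    BK 12.6: (-9.615,-3.261) -> (-1.686,6.531) [heading=231, move]
    FD 7: (-1.686,6.531) -> (-6.091,1.091) [heading=231, move]
    RT 180: heading 231 -> 51
  ]
  -- iteration 4/4 --
  LT 90: heading 51 -> 141
  LT 242: heading 141 -> 23
  REPEAT 4 [
    -- iteration 1/4 --
    BK 12.6: (-6.091,1.091) -> (-17.69,-3.832) [heading=23, move]
    FD 7: (-17.69,-3.832) -> (-11.246,-1.097) [heading=23, move]
    RT 180: heading 23 -> 203
    -- iteration 2/4 --
    BK 12.6: (-11.246,-1.097) -> (0.352,3.826) [heading=203, move]
    FD 7: (0.352,3.826) -> (-6.091,1.091) [heading=203, move]
    RT 180: heading 203 -> 23
    -- iteration 3/4 --
    BK 12.6: (-6.091,1.091) -> (-17.69,-3.832) [heading=23, move]
    FD 7: (-17.69,-3.832) -> (-11.246,-1.097) [heading=23, move]
    RT 180: heading 23 -> 203
    -- iteration 4/4 --
    BK 12.6: (-11.246,-1.097) -> (0.352,3.826) [heading=203, move]
    FD 7: (0.352,3.826) -> (-6.091,1.091) [heading=203, move]
    RT 180: heading 203 -> 23
  ]
]
LT 90: heading 23 -> 113
LT 270: heading 113 -> 23
FD 2.9: (-6.091,1.091) -> (-3.422,2.224) [heading=23, move]
LT 180: heading 23 -> 203
Final: pos=(-3.422,2.224), heading=203, 0 segment(s) drawn
Segments drawn: 0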